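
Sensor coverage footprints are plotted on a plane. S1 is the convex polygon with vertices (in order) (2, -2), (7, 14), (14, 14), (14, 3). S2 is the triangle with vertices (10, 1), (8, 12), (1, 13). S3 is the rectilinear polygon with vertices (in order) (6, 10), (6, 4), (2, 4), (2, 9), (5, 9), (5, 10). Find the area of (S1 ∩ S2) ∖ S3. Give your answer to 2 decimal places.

|S1 ∩ S2| = 24.467.
|(S1 ∩ S2) ∩ S3| = 2.1005.
|(S1 ∩ S2) ∖ S3| = 24.467 − 2.1005 = 22.37.

22.37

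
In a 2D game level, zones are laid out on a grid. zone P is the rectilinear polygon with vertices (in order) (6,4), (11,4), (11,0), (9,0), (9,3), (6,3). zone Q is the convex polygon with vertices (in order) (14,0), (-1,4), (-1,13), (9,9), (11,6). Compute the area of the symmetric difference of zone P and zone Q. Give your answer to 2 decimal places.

97.27

|zone P| = 11, |zone Q| = 104, |zone P∩zone Q| = 8.8667.
|zone P △ zone Q| = |zone P| + |zone Q| − 2·|zone P∩zone Q| = 11 + 104 − 17.7333 = 97.27.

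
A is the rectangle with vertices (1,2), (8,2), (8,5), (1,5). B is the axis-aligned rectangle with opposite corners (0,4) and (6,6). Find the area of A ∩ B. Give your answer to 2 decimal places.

5.00

|A∩B|: x∈[1,6], y∈[4,5] → 5·1 = 5.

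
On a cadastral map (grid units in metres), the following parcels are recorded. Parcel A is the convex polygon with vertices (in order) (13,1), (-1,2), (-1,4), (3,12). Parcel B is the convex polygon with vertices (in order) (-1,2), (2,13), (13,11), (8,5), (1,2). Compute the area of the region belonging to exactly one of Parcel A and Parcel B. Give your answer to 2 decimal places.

|Parcel A| = 76, |Parcel B| = 86, |Parcel A∩Parcel B| = 49.0391.
|Parcel A △ Parcel B| = |Parcel A| + |Parcel B| − 2·|Parcel A∩Parcel B| = 76 + 86 − 98.0783 = 63.92.

63.92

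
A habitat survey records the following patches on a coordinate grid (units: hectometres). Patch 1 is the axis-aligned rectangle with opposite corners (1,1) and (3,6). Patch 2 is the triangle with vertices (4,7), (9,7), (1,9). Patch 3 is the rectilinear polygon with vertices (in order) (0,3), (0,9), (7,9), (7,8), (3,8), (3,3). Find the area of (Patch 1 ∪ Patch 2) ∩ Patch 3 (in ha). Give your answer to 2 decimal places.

|Patch 1 ∪ Patch 2| = 15.
|(Patch 1 ∪ Patch 2) ∩ Patch 3| = 7.33.

7.33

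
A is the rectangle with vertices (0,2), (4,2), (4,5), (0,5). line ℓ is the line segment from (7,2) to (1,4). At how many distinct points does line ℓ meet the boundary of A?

1

The segment meets the boundary at (4,3).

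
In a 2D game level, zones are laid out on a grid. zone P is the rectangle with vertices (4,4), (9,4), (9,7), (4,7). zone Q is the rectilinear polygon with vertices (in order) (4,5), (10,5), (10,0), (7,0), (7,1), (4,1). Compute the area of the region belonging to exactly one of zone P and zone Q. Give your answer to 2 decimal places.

|zone P| = 15, |zone Q| = 27, |zone P∩zone Q| = 5.
|zone P △ zone Q| = |zone P| + |zone Q| − 2·|zone P∩zone Q| = 15 + 27 − 10 = 32.00.

32.00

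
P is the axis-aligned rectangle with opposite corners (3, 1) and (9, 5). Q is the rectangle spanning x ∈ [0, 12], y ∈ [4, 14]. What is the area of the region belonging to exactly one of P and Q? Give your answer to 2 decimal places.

132.00

|P∩Q|: x∈[3,9], y∈[4,5] → 6·1 = 6.
|P △ Q| = |P| + |Q| − 2·|P∩Q| = 24 + 120 − 12 = 132.00.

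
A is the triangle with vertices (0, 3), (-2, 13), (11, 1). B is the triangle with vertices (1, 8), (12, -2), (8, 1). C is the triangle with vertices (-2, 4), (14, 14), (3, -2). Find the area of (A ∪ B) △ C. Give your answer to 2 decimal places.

|A ∪ B| = 54.4489.
|(A ∪ B) ∩ C| = 26.9333.
|(A ∪ B) △ C| = 54.4489 + 73 − 53.8665 = 73.58.

73.58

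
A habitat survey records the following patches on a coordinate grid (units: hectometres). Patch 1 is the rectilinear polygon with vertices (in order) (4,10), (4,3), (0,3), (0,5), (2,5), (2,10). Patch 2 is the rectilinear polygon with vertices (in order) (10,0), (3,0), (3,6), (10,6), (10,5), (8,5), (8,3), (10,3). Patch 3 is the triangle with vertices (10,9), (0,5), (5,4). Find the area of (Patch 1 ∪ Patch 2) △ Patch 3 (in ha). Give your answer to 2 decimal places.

52.20

|Patch 1 ∪ Patch 2| = 53.
|(Patch 1 ∪ Patch 2) ∩ Patch 3| = 7.9.
|(Patch 1 ∪ Patch 2) △ Patch 3| = 53 + 15 − 15.8 = 52.20.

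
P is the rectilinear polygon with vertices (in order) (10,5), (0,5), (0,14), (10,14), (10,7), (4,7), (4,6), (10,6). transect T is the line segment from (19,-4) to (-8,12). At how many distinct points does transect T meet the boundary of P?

2

The segment meets the boundary at (0,7.259), (3.812,5).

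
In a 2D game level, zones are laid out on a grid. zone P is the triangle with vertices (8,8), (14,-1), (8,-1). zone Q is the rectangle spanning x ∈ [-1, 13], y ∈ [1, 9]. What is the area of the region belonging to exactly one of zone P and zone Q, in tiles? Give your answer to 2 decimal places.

|zone P| = 27, |zone Q| = 112, |zone P∩zone Q| = 16.3333.
|zone P △ zone Q| = |zone P| + |zone Q| − 2·|zone P∩zone Q| = 27 + 112 − 32.6667 = 106.33.

106.33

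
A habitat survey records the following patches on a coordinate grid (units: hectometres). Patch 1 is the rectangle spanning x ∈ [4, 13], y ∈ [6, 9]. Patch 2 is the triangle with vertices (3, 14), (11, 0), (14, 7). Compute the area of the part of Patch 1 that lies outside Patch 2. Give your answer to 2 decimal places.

|Patch 1| = 27, |Patch 1∩Patch 2| = 17.3961.
|Patch 1 ∖ Patch 2| = |Patch 1| − |Patch 1∩Patch 2| = 27 − 17.3961 = 9.60.

9.60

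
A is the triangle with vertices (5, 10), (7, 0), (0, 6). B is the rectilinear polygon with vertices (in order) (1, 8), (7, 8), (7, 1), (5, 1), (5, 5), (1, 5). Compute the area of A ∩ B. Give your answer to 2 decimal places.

18.49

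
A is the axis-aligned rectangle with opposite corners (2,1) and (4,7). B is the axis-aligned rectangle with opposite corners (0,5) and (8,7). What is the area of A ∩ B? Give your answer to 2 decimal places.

|A∩B|: x∈[2,4], y∈[5,7] → 2·2 = 4.

4.00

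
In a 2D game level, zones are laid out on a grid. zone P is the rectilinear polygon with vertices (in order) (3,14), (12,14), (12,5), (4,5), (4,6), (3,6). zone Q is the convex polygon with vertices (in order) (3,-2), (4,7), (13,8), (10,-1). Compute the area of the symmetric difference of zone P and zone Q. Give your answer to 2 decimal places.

110.78

|zone P| = 80, |zone Q| = 70, |zone P∩zone Q| = 19.6111.
|zone P △ zone Q| = |zone P| + |zone Q| − 2·|zone P∩zone Q| = 80 + 70 − 39.2222 = 110.78.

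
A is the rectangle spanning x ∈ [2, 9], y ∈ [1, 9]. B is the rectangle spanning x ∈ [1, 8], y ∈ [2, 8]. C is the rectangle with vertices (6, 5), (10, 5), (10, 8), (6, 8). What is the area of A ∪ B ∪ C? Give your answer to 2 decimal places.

By inclusion–exclusion:
Individual areas: |A| = 56, |B| = 42, |C| = 12.
|A∩B|: x∈[2,8], y∈[2,8] → 6·6 = 36.
|A∩C|: x∈[6,9], y∈[5,8] → 3·3 = 9.
|B∩C|: x∈[6,8], y∈[5,8] → 2·3 = 6.
|A∩B∩C| = 6.
|A ∪ B ∪ C| = 110 − 51 + 6 = 65.00.

65.00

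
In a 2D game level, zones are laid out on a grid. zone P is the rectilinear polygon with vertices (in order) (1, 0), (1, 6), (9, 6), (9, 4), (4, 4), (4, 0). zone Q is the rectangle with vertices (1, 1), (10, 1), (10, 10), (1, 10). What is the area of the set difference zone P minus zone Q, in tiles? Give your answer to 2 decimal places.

|zone P| = 28, |zone P∩zone Q| = 25.
|zone P ∖ zone Q| = |zone P| − |zone P∩zone Q| = 28 − 25 = 3.00.

3.00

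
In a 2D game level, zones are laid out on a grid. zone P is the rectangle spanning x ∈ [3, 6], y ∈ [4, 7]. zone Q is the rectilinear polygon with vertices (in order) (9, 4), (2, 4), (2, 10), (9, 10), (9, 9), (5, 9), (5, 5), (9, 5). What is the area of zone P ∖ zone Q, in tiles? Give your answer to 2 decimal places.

|zone P| = 9, |zone P∩zone Q| = 7.
|zone P ∖ zone Q| = |zone P| − |zone P∩zone Q| = 9 − 7 = 2.00.

2.00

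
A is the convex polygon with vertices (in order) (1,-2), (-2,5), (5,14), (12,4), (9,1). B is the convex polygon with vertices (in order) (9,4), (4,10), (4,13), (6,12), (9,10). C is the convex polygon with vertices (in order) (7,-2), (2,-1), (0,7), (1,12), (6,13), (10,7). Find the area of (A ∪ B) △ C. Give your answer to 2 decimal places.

|A ∪ B| = 123.4514.
|(A ∪ B) ∩ C| = 94.1366.
|(A ∪ B) △ C| = 123.4514 + 106 − 188.2733 = 41.18.

41.18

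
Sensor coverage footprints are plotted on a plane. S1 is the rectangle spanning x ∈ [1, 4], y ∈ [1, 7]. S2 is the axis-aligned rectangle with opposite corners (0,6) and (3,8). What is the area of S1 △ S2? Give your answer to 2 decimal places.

|S1∩S2|: x∈[1,3], y∈[6,7] → 2·1 = 2.
|S1 △ S2| = |S1| + |S2| − 2·|S1∩S2| = 18 + 6 − 4 = 20.00.

20.00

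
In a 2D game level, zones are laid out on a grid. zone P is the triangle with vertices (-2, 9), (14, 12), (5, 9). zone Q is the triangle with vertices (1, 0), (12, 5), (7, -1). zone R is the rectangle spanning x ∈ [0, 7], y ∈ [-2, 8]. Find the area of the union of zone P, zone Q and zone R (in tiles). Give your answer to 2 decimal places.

By inclusion–exclusion:
Individual areas: |zone P| = 10.5, |zone Q| = 20.5, |zone R| = 70.
|zone P∩zone Q| = 0.
|zone P∩zone R| = 0.
|zone Q∩zone R| = 11.1818.
|zone P∩zone Q∩zone R| = 0.
|zone P ∪ zone Q ∪ zone R| = 101 − 11.1818 + 0 = 89.82.

89.82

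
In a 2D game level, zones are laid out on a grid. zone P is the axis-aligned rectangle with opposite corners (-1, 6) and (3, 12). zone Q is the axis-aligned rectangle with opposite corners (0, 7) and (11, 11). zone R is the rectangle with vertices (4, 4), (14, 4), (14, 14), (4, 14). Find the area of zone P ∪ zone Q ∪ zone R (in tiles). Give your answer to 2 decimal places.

By inclusion–exclusion:
Individual areas: |zone P| = 24, |zone Q| = 44, |zone R| = 100.
|zone P∩zone Q|: x∈[0,3], y∈[7,11] → 3·4 = 12.
|zone P∩zone R| = 0 (no overlap).
|zone Q∩zone R|: x∈[4,11], y∈[7,11] → 7·4 = 28.
|zone P∩zone Q∩zone R| = 0.
|zone P ∪ zone Q ∪ zone R| = 168 − 40 + 0 = 128.00.

128.00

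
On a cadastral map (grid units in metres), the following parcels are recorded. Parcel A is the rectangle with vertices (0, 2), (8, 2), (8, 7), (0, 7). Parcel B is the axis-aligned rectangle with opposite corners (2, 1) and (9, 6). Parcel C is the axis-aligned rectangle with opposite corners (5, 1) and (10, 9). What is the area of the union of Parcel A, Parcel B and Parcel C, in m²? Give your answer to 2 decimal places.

68.00

By inclusion–exclusion:
Individual areas: |Parcel A| = 40, |Parcel B| = 35, |Parcel C| = 40.
|Parcel A∩Parcel B|: x∈[2,8], y∈[2,6] → 6·4 = 24.
|Parcel A∩Parcel C|: x∈[5,8], y∈[2,7] → 3·5 = 15.
|Parcel B∩Parcel C|: x∈[5,9], y∈[1,6] → 4·5 = 20.
|Parcel A∩Parcel B∩Parcel C| = 12.
|Parcel A ∪ Parcel B ∪ Parcel C| = 115 − 59 + 12 = 68.00.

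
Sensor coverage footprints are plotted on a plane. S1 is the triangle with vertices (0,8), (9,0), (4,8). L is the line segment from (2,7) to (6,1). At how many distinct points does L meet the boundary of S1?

The segment meets the boundary at (3.273,5.091).

1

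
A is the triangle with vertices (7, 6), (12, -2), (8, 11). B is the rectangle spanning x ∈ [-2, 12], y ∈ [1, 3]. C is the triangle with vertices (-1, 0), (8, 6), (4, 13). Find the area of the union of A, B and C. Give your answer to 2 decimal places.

By inclusion–exclusion:
Individual areas: |A| = 16.5, |B| = 28, |C| = 43.5.
|A∩B| = 2.5385.
|A∩C| = 0.8834.
|B∩C| = 4.4615.
|A∩B∩C| = 0.
|A ∪ B ∪ C| = 88 − 7.8834 + 0 = 80.12.

80.12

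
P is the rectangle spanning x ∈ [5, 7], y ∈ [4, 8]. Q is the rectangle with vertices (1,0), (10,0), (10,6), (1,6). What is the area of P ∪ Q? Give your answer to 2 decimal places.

By inclusion–exclusion:
Individual areas: |P| = 8, |Q| = 54.
|P∩Q|: x∈[5,7], y∈[4,6] → 2·2 = 4.
|P ∪ Q| = 62 − 4 = 58.00.

58.00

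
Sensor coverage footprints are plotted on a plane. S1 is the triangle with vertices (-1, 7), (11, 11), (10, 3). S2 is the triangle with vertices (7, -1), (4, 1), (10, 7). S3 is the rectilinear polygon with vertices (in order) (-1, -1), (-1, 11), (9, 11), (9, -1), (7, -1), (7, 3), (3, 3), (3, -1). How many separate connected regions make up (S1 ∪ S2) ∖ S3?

2

(S1 ∪ S2) ∖ S3 splits into 2 disjoint pieces (area 11.1515, area 7).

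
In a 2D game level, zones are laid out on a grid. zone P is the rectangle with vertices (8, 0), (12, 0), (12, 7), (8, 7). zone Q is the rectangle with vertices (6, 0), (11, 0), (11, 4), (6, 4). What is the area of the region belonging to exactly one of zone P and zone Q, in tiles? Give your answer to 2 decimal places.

24.00

|zone P∩zone Q|: x∈[8,11], y∈[0,4] → 3·4 = 12.
|zone P △ zone Q| = |zone P| + |zone Q| − 2·|zone P∩zone Q| = 28 + 20 − 24 = 24.00.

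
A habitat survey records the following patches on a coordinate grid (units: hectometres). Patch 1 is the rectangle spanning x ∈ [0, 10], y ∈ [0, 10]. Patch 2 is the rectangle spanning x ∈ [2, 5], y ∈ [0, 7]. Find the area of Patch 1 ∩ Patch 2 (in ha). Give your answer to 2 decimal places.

|Patch 1∩Patch 2|: x∈[2,5], y∈[0,7] → 3·7 = 21.

21.00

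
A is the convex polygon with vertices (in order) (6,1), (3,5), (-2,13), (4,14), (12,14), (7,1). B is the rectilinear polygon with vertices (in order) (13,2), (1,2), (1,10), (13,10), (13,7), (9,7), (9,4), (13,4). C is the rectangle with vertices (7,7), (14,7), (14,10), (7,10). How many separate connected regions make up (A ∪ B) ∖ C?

1

(A ∪ B) ∖ C is a single connected region.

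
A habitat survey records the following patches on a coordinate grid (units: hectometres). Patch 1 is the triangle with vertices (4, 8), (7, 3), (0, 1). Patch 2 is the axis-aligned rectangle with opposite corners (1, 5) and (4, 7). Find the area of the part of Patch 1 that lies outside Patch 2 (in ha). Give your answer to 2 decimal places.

18.21

|Patch 1| = 20.5, |Patch 1∩Patch 2| = 2.2857.
|Patch 1 ∖ Patch 2| = |Patch 1| − |Patch 1∩Patch 2| = 20.5 − 2.2857 = 18.21.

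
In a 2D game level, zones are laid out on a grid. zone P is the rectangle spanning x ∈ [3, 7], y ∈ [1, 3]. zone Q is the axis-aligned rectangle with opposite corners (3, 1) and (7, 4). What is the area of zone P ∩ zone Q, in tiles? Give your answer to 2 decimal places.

|zone P∩zone Q|: x∈[3,7], y∈[1,3] → 4·2 = 8.

8.00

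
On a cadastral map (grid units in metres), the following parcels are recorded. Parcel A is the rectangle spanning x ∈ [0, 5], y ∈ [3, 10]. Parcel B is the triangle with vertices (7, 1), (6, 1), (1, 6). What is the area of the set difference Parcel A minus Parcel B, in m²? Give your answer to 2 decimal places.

34.10

|Parcel A| = 35, |Parcel A∩Parcel B| = 0.9.
|Parcel A ∖ Parcel B| = |Parcel A| − |Parcel A∩Parcel B| = 35 − 0.9 = 34.10.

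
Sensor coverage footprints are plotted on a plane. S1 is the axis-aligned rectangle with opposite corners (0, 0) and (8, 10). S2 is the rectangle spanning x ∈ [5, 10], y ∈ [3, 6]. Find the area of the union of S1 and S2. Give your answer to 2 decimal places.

86.00

By inclusion–exclusion:
Individual areas: |S1| = 80, |S2| = 15.
|S1∩S2|: x∈[5,8], y∈[3,6] → 3·3 = 9.
|S1 ∪ S2| = 95 − 9 = 86.00.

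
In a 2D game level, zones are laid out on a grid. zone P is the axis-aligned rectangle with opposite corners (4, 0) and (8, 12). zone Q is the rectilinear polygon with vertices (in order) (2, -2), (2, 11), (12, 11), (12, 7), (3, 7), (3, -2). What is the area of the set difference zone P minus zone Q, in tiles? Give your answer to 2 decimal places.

32.00

|zone P| = 48, |zone P∩zone Q| = 16.
|zone P ∖ zone Q| = |zone P| − |zone P∩zone Q| = 48 − 16 = 32.00.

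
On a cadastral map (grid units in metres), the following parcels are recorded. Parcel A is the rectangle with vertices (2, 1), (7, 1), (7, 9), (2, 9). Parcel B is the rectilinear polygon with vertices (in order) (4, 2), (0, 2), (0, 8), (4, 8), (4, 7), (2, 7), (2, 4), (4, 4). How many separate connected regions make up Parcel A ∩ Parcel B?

Parcel A ∩ Parcel B splits into 2 disjoint pieces (area 2, area 4).

2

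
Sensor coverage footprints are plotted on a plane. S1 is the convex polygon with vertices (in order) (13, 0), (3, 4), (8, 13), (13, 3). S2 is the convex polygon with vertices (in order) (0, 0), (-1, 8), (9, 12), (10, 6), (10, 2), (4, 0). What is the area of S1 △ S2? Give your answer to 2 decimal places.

74.24

|S1| = 62.5, |S2| = 99, |S1∩S2| = 43.6303.
|S1 △ S2| = |S1| + |S2| − 2·|S1∩S2| = 62.5 + 99 − 87.2606 = 74.24.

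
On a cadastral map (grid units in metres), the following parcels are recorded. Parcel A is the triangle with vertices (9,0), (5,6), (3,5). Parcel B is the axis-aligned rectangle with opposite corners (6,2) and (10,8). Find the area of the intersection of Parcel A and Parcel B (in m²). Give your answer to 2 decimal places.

1.93

The intersection is the polygon with vertices (7.667,2), (6.6,2), (6,2.5), (6,4.5).
By the shoelace formula its area is 1.93.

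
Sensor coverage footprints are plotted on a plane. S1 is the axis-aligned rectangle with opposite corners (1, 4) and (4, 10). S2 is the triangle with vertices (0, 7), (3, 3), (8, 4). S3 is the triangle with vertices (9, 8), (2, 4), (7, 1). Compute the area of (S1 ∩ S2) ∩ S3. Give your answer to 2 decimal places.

1.13

The region (S1 ∩ S2) ∩ S3 is the polygon with vertices (2.25,4), (2.175,4.1), (4,5.143), (4,4).
By the shoelace formula its area is 1.13.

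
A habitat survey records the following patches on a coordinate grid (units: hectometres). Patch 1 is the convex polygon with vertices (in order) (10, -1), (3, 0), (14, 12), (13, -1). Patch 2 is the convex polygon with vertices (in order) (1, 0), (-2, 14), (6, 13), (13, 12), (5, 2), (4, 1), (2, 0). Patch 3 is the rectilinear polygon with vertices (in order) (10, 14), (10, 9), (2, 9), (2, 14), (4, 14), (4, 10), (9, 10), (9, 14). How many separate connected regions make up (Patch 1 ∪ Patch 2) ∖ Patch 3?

(Patch 1 ∪ Patch 2) ∖ Patch 3 splits into 2 disjoint pieces (area 150.8956, area 14.6071).

2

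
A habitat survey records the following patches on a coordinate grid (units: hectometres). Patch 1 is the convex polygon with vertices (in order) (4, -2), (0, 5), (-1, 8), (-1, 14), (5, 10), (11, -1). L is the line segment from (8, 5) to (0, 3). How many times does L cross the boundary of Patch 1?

The segment meets the boundary at (1,3.25), (7.76,4.94).

2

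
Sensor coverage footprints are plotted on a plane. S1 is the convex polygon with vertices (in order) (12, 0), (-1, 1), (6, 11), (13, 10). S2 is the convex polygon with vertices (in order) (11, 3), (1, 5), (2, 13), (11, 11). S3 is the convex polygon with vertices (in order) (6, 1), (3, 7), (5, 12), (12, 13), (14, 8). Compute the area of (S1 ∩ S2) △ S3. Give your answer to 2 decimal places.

|S1 ∩ S2| = 50.7581.
|(S1 ∩ S2) ∩ S3| = 45.1741.
|(S1 ∩ S2) △ S3| = 50.7581 + 79.5 − 90.3481 = 39.91.

39.91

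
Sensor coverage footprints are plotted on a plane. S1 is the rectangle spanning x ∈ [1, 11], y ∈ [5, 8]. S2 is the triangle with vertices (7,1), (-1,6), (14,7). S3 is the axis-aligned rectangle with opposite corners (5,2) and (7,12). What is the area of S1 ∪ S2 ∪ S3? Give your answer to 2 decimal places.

64.88

By inclusion–exclusion:
Individual areas: |S1| = 30, |S2| = 41.5, |S3| = 20.
|S1∩S2| = 14.6667.
|S1∩S3|: x∈[5,7], y∈[5,8] → 2·3 = 6.
|S2∩S3| = 8.8833.
|S1∩S2∩S3| = 2.9333.
|S1 ∪ S2 ∪ S3| = 91.5 − 29.55 + 2.9333 = 64.88.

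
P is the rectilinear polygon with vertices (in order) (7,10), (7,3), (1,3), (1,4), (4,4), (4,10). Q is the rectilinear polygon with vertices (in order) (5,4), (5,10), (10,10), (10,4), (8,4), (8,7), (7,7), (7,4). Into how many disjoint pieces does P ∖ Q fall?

P ∖ Q is a single connected region.

1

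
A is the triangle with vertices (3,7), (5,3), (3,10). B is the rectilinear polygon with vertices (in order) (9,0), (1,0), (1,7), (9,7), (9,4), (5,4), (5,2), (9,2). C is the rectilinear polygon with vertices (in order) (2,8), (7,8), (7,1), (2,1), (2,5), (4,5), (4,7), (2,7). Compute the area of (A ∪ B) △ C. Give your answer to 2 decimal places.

34.86

|A ∪ B| = 49.2857.
|(A ∪ B) ∩ C| = 22.7143.
|(A ∪ B) △ C| = 49.2857 + 31 − 45.4286 = 34.86.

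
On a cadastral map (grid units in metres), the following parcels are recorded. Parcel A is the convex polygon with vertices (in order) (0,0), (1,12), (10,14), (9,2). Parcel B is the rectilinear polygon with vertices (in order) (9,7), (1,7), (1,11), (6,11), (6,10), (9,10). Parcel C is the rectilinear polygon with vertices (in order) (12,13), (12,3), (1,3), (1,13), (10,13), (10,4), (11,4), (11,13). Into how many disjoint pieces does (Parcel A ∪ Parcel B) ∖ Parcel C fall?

2

(Parcel A ∪ Parcel B) ∖ Parcel C splits into 2 disjoint pieces (area 2.2083, area 21.0417).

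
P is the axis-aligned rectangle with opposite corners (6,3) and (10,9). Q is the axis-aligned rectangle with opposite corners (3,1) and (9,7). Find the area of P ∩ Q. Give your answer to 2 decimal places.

12.00

|P∩Q|: x∈[6,9], y∈[3,7] → 3·4 = 12.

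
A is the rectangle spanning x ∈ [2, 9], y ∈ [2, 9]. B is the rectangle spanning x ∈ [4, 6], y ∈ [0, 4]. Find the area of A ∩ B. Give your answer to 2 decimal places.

4.00

|A∩B|: x∈[4,6], y∈[2,4] → 2·2 = 4.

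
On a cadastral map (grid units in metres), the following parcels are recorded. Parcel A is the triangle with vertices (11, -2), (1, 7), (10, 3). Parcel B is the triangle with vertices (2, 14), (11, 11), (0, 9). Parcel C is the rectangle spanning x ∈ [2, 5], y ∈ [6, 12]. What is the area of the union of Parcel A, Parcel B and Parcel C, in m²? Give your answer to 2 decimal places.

By inclusion–exclusion:
Individual areas: |Parcel A| = 20.5, |Parcel B| = 25.5, |Parcel C| = 18.
|Parcel A∩Parcel B| = 0.
|Parcel A∩Parcel C| = 0.3417.
|Parcel B∩Parcel C| = 7.0909.
|Parcel A∩Parcel B∩Parcel C| = 0.
|Parcel A ∪ Parcel B ∪ Parcel C| = 64 − 7.4326 + 0 = 56.57.

56.57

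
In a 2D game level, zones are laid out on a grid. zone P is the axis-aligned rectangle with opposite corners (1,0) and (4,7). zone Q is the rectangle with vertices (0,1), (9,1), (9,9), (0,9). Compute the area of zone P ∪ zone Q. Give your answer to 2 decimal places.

By inclusion–exclusion:
Individual areas: |zone P| = 21, |zone Q| = 72.
|zone P∩zone Q|: x∈[1,4], y∈[1,7] → 3·6 = 18.
|zone P ∪ zone Q| = 93 − 18 = 75.00.

75.00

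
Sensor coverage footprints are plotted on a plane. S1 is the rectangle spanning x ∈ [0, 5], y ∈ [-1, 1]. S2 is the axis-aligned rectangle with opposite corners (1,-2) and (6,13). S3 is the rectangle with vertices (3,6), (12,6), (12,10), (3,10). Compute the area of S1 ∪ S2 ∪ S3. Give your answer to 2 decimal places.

101.00

By inclusion–exclusion:
Individual areas: |S1| = 10, |S2| = 75, |S3| = 36.
|S1∩S2|: x∈[1,5], y∈[-1,1] → 4·2 = 8.
|S1∩S3| = 0 (no overlap).
|S2∩S3|: x∈[3,6], y∈[6,10] → 3·4 = 12.
|S1∩S2∩S3| = 0.
|S1 ∪ S2 ∪ S3| = 121 − 20 + 0 = 101.00.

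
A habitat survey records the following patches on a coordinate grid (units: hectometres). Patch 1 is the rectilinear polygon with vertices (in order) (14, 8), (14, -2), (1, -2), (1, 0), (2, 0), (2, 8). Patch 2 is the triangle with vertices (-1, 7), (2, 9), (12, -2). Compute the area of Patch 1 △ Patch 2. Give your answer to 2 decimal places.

|Patch 1| = 122, |Patch 2| = 26.5, |Patch 1∩Patch 2| = 19.9301.
|Patch 1 △ Patch 2| = |Patch 1| + |Patch 2| − 2·|Patch 1∩Patch 2| = 122 + 26.5 − 39.8601 = 108.64.

108.64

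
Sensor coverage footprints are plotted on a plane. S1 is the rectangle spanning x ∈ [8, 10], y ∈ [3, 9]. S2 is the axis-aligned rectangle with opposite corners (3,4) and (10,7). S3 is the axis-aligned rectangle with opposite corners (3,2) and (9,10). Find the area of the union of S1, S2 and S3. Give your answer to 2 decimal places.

By inclusion–exclusion:
Individual areas: |S1| = 12, |S2| = 21, |S3| = 48.
|S1∩S2|: x∈[8,10], y∈[4,7] → 2·3 = 6.
|S1∩S3|: x∈[8,9], y∈[3,9] → 1·6 = 6.
|S2∩S3|: x∈[3,9], y∈[4,7] → 6·3 = 18.
|S1∩S2∩S3| = 3.
|S1 ∪ S2 ∪ S3| = 81 − 30 + 3 = 54.00.

54.00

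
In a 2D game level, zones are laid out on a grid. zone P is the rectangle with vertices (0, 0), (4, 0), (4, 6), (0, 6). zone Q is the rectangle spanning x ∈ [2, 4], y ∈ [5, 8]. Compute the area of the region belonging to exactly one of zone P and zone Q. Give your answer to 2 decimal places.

|zone P∩zone Q|: x∈[2,4], y∈[5,6] → 2·1 = 2.
|zone P △ zone Q| = |zone P| + |zone Q| − 2·|zone P∩zone Q| = 24 + 6 − 4 = 26.00.

26.00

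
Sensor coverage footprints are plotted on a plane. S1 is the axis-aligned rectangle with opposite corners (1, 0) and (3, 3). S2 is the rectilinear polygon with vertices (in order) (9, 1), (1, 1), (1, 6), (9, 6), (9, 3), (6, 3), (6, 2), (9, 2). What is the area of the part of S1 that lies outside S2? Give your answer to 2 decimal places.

2.00

|S1| = 6, |S1∩S2| = 4.
|S1 ∖ S2| = |S1| − |S1∩S2| = 6 − 4 = 2.00.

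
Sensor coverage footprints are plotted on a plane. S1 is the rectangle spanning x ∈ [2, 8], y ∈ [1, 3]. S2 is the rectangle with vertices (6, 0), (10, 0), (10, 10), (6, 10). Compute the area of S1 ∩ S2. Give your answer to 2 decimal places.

4.00

|S1∩S2|: x∈[6,8], y∈[1,3] → 2·2 = 4.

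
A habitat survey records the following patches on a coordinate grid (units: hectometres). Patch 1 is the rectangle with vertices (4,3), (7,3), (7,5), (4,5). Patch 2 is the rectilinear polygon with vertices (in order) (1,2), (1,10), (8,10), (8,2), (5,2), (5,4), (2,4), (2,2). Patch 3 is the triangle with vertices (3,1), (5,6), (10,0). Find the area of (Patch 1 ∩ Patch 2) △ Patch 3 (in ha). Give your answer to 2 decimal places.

|Patch 1 ∩ Patch 2| = 5.
|(Patch 1 ∩ Patch 2) ∩ Patch 3| = 3.7833.
|(Patch 1 ∩ Patch 2) △ Patch 3| = 5 + 18.5 − 7.5667 = 15.93.

15.93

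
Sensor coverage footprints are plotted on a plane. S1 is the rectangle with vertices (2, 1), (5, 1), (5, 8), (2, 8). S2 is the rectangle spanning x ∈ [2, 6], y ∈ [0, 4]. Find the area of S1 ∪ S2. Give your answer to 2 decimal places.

By inclusion–exclusion:
Individual areas: |S1| = 21, |S2| = 16.
|S1∩S2|: x∈[2,5], y∈[1,4] → 3·3 = 9.
|S1 ∪ S2| = 37 − 9 = 28.00.

28.00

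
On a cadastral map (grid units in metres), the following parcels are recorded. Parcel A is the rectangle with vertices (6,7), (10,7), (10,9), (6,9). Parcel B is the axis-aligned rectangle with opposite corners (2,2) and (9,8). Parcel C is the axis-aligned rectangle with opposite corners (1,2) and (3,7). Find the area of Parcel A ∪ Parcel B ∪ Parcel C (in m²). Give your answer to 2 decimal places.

By inclusion–exclusion:
Individual areas: |Parcel A| = 8, |Parcel B| = 42, |Parcel C| = 10.
|Parcel A∩Parcel B|: x∈[6,9], y∈[7,8] → 3·1 = 3.
|Parcel A∩Parcel C| = 0 (no overlap).
|Parcel B∩Parcel C|: x∈[2,3], y∈[2,7] → 1·5 = 5.
|Parcel A∩Parcel B∩Parcel C| = 0.
|Parcel A ∪ Parcel B ∪ Parcel C| = 60 − 8 + 0 = 52.00.

52.00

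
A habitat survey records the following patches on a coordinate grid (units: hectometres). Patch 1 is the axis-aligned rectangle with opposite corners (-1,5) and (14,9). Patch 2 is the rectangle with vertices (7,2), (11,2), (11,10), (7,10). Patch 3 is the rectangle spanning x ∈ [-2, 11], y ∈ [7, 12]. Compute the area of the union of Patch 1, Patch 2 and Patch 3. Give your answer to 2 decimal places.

113.00

By inclusion–exclusion:
Individual areas: |Patch 1| = 60, |Patch 2| = 32, |Patch 3| = 65.
|Patch 1∩Patch 2|: x∈[7,11], y∈[5,9] → 4·4 = 16.
|Patch 1∩Patch 3|: x∈[-1,11], y∈[7,9] → 12·2 = 24.
|Patch 2∩Patch 3|: x∈[7,11], y∈[7,10] → 4·3 = 12.
|Patch 1∩Patch 2∩Patch 3| = 8.
|Patch 1 ∪ Patch 2 ∪ Patch 3| = 157 − 52 + 8 = 113.00.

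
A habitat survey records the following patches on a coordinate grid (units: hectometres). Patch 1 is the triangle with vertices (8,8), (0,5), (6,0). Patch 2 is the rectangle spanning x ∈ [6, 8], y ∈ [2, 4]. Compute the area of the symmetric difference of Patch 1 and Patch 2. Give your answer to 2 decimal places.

|Patch 1| = 29, |Patch 2| = 4, |Patch 1∩Patch 2| = 1.5.
|Patch 1 △ Patch 2| = |Patch 1| + |Patch 2| − 2·|Patch 1∩Patch 2| = 29 + 4 − 3 = 30.00.

30.00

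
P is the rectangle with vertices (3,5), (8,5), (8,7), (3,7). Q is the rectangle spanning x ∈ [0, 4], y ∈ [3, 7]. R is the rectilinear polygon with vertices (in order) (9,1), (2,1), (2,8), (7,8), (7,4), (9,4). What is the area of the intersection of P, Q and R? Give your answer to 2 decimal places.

2.00

The intersection is the polygon with vertices (4,5), (3,5), (3,7), (4,7).
By the shoelace formula its area is 2.00.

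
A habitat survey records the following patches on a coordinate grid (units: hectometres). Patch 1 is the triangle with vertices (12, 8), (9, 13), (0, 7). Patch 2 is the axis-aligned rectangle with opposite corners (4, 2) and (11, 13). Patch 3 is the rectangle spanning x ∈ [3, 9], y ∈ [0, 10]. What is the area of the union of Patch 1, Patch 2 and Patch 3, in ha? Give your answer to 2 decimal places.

By inclusion–exclusion:
Individual areas: |Patch 1| = 31.5, |Patch 2| = 77, |Patch 3| = 60.
|Patch 1∩Patch 2| = 25.9583.
|Patch 1∩Patch 3| = 14.25.
|Patch 2∩Patch 3|: x∈[4,9], y∈[2,10] → 5·8 = 40.
|Patch 1∩Patch 2∩Patch 3| = 12.2083.
|Patch 1 ∪ Patch 2 ∪ Patch 3| = 168.5 − 80.2083 + 12.2083 = 100.50.

100.50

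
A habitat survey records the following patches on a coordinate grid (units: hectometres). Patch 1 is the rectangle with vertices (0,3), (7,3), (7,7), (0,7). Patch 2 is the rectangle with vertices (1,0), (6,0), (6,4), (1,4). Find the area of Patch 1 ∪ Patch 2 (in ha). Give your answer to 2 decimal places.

43.00

By inclusion–exclusion:
Individual areas: |Patch 1| = 28, |Patch 2| = 20.
|Patch 1∩Patch 2|: x∈[1,6], y∈[3,4] → 5·1 = 5.
|Patch 1 ∪ Patch 2| = 48 − 5 = 43.00.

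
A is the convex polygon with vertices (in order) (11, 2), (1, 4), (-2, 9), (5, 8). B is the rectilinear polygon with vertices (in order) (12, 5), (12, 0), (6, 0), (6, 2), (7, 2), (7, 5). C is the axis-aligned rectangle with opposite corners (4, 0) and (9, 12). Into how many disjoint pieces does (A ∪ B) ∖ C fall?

(A ∪ B) ∖ C splits into 2 disjoint pieces (area 20.8286, area 15).

2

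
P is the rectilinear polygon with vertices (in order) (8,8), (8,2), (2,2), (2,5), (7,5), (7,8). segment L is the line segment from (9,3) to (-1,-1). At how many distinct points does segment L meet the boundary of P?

The segment meets the boundary at (6.5,2), (8,2.6).

2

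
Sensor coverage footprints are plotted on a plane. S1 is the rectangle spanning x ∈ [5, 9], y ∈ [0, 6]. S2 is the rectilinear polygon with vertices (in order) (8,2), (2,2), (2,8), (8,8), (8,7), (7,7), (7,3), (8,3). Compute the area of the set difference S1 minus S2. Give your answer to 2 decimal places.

|S1| = 24, |S1∩S2| = 9.
|S1 ∖ S2| = |S1| − |S1∩S2| = 24 − 9 = 15.00.

15.00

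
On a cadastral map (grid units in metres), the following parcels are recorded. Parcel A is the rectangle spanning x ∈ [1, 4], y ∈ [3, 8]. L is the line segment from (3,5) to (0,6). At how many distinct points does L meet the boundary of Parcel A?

The segment meets the boundary at (1,5.667).

1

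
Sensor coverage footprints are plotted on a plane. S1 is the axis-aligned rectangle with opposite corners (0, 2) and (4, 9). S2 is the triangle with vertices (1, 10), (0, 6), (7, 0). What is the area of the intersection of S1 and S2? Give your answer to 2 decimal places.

The intersection is the polygon with vertices (4,2.571), (0,6), (0.75,9), (1.6,9), (4,5).
By the shoelace formula its area is 12.93.

12.93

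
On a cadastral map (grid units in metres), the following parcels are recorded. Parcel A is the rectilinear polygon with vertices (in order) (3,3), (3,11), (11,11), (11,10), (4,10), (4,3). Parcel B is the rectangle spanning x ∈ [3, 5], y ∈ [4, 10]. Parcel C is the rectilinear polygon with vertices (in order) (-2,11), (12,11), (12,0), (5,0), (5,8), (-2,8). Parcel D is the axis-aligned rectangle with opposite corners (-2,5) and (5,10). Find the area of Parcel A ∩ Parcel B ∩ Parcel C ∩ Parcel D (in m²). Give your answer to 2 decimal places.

2.00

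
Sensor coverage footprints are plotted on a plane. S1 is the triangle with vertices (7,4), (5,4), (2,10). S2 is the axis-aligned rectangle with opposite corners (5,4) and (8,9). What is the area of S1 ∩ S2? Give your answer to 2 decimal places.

The intersection is the polygon with vertices (5,4), (5,6.4), (7,4).
By the shoelace formula its area is 2.40.

2.40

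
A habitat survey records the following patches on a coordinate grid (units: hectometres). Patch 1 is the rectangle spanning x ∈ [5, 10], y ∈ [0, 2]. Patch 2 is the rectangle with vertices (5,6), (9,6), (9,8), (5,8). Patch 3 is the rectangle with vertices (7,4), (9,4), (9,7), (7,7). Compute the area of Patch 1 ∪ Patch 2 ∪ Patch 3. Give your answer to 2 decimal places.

22.00

By inclusion–exclusion:
Individual areas: |Patch 1| = 10, |Patch 2| = 8, |Patch 3| = 6.
|Patch 1∩Patch 2| = 0 (no overlap).
|Patch 1∩Patch 3| = 0 (no overlap).
|Patch 2∩Patch 3|: x∈[7,9], y∈[6,7] → 2·1 = 2.
|Patch 1∩Patch 2∩Patch 3| = 0.
|Patch 1 ∪ Patch 2 ∪ Patch 3| = 24 − 2 + 0 = 22.00.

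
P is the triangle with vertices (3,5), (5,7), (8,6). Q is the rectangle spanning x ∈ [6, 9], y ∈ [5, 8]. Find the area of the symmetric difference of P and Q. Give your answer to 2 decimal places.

|P| = 4, |Q| = 9, |P∩Q| = 1.0667.
|P △ Q| = |P| + |Q| − 2·|P∩Q| = 4 + 9 − 2.1333 = 10.87.

10.87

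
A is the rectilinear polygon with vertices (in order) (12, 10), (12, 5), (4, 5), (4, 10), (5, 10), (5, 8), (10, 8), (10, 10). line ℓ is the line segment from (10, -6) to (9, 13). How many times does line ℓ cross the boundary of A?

The segment meets the boundary at (9.263,8), (9.421,5).

2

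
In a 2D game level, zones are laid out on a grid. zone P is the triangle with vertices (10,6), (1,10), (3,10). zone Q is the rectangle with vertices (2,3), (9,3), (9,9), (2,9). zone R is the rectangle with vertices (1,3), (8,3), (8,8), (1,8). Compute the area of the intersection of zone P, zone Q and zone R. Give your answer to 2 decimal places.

0.75

The intersection is the polygon with vertices (8,7.143), (8,6.889), (5.5,8), (6.5,8).
By the shoelace formula its area is 0.75.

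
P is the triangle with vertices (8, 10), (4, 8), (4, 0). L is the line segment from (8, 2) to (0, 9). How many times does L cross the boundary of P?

2

The segment meets the boundary at (4,5.5), (5.63,4.074).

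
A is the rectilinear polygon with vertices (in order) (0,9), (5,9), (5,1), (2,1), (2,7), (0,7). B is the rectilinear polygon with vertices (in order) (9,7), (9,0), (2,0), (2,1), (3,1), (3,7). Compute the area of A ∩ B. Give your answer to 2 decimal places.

12.00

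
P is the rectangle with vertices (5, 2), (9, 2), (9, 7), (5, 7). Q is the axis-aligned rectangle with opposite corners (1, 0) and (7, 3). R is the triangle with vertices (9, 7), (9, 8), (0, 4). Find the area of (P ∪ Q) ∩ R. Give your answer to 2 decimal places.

The region (P ∪ Q) ∩ R is the polygon with vertices (9,7), (5,5.667), (5,6.222), (6.75,7).
By the shoelace formula its area is 1.99.

1.99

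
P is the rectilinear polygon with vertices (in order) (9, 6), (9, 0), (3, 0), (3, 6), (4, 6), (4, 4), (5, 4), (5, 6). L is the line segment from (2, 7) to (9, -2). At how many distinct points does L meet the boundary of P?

4

The segment meets the boundary at (4.333,4), (4,4.429), (3,5.714), (7.444,0).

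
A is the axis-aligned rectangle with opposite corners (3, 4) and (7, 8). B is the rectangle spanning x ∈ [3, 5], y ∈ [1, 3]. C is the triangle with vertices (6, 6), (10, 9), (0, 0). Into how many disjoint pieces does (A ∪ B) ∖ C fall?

(A ∪ B) ∖ C splits into 3 disjoint pieces (area 2.9389, area 11.625, area 3.95).

3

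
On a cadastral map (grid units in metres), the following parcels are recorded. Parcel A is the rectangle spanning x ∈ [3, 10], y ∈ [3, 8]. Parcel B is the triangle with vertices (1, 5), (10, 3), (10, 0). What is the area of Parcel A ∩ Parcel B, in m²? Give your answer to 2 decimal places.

The intersection is the polygon with vertices (3,4.556), (10,3), (4.6,3), (3,3.889).
By the shoelace formula its area is 4.73.

4.73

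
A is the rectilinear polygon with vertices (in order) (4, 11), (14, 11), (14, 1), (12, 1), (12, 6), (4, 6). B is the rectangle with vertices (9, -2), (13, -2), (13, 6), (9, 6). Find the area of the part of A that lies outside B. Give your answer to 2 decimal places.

|A| = 60, |A∩B| = 5.
|A ∖ B| = |A| − |A∩B| = 60 − 5 = 55.00.

55.00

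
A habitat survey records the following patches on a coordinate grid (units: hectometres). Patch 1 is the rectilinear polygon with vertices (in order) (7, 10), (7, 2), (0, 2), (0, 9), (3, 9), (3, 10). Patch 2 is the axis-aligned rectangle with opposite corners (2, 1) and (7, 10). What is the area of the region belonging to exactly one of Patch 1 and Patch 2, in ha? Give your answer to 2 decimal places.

|Patch 1| = 53, |Patch 2| = 45, |Patch 1∩Patch 2| = 39.
|Patch 1 △ Patch 2| = |Patch 1| + |Patch 2| − 2·|Patch 1∩Patch 2| = 53 + 45 − 78 = 20.00.

20.00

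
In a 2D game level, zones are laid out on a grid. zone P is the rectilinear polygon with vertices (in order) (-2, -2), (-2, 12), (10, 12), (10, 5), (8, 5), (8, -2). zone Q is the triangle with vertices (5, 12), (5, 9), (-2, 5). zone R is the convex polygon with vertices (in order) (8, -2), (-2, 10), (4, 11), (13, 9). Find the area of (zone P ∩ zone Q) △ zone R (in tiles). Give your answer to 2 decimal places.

|zone P ∩ zone Q| = 10.5.
|(zone P ∩ zone Q) ∩ zone R| = 8.5143.
|(zone P ∩ zone Q) △ zone R| = 10.5 + 95.5 − 17.0285 = 88.97.

88.97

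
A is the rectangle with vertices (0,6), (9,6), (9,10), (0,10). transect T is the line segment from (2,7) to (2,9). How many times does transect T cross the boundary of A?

The segment lies entirely inside A and never meets its boundary.

0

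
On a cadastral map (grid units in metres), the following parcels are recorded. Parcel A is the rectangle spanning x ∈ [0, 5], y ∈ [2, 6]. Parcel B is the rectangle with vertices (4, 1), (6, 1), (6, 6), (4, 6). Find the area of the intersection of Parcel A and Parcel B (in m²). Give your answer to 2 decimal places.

4.00

|Parcel A∩Parcel B|: x∈[4,5], y∈[2,6] → 1·4 = 4.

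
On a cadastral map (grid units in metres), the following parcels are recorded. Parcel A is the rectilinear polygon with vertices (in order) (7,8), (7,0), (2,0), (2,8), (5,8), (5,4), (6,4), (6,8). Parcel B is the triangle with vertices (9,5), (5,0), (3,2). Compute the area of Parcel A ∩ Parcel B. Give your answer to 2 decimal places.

The intersection is the polygon with vertices (7,2.5), (5,0), (3,2), (7,4).
By the shoelace formula its area is 7.50.

7.50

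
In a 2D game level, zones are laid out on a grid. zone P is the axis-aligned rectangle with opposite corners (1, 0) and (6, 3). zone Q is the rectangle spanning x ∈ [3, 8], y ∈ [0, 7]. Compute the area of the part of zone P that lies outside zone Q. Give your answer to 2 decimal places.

|zone P∩zone Q|: x∈[3,6], y∈[0,3] → 3·3 = 9.
|zone P| = 15.
|zone P ∖ zone Q| = |zone P| − |zone P∩zone Q| = 15 − 9 = 6.00.

6.00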